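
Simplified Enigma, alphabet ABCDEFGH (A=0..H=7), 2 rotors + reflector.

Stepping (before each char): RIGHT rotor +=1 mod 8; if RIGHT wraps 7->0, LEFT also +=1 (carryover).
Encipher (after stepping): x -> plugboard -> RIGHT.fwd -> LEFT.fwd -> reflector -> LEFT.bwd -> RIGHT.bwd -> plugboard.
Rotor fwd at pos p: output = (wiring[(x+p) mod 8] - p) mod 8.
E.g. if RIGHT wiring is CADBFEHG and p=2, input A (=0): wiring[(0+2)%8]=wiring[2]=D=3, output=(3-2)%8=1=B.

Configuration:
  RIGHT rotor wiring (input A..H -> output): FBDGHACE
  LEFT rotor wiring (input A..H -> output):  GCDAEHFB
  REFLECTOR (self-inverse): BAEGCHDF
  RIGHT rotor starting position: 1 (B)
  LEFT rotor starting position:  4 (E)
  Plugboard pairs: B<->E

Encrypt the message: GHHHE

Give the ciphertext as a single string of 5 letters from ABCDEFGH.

Char 1 ('G'): step: R->2, L=4; G->plug->G->R->D->L->F->refl->H->L'->G->R'->D->plug->D
Char 2 ('H'): step: R->3, L=4; H->plug->H->R->A->L->A->refl->B->L'->C->R'->F->plug->F
Char 3 ('H'): step: R->4, L=4; H->plug->H->R->C->L->B->refl->A->L'->A->R'->D->plug->D
Char 4 ('H'): step: R->5, L=4; H->plug->H->R->C->L->B->refl->A->L'->A->R'->D->plug->D
Char 5 ('E'): step: R->6, L=4; E->plug->B->R->G->L->H->refl->F->L'->D->R'->D->plug->D

Answer: DFDDD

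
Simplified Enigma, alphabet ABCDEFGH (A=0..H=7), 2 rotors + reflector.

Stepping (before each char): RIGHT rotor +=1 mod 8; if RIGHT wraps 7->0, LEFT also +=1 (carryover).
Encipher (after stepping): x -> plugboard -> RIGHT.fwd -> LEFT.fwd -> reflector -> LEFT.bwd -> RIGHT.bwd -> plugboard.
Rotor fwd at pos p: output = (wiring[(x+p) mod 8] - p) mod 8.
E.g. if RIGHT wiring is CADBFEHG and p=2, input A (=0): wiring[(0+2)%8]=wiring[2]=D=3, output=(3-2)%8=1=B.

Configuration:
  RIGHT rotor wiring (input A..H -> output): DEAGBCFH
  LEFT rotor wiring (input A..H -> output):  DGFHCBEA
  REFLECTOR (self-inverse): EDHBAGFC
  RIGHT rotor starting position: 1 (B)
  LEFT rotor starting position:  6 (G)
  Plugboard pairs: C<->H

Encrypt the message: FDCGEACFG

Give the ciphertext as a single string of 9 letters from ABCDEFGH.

Answer: HFFCFFAEB

Derivation:
Char 1 ('F'): step: R->2, L=6; F->plug->F->R->F->L->B->refl->D->L'->H->R'->C->plug->H
Char 2 ('D'): step: R->3, L=6; D->plug->D->R->C->L->F->refl->G->L'->A->R'->F->plug->F
Char 3 ('C'): step: R->4, L=6; C->plug->H->R->C->L->F->refl->G->L'->A->R'->F->plug->F
Char 4 ('G'): step: R->5, L=6; G->plug->G->R->B->L->C->refl->H->L'->E->R'->H->plug->C
Char 5 ('E'): step: R->6, L=6; E->plug->E->R->C->L->F->refl->G->L'->A->R'->F->plug->F
Char 6 ('A'): step: R->7, L=6; A->plug->A->R->A->L->G->refl->F->L'->C->R'->F->plug->F
Char 7 ('C'): step: R->0, L->7 (L advanced); C->plug->H->R->H->L->F->refl->G->L'->D->R'->A->plug->A
Char 8 ('F'): step: R->1, L=7; F->plug->F->R->E->L->A->refl->E->L'->B->R'->E->plug->E
Char 9 ('G'): step: R->2, L=7; G->plug->G->R->B->L->E->refl->A->L'->E->R'->B->plug->B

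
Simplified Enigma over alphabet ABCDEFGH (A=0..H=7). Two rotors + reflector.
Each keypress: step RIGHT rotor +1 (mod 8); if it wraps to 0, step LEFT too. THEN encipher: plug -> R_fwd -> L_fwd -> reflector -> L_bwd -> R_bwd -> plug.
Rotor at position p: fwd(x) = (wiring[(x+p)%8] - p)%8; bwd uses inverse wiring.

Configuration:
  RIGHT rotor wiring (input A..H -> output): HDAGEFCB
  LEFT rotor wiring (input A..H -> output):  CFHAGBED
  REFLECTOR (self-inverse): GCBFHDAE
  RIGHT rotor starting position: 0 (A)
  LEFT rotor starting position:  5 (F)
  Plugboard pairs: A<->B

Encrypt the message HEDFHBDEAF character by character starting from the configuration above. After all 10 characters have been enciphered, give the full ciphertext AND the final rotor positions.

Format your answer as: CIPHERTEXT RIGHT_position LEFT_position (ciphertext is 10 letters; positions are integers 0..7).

Char 1 ('H'): step: R->1, L=5; H->plug->H->R->G->L->D->refl->F->L'->D->R'->D->plug->D
Char 2 ('E'): step: R->2, L=5; E->plug->E->R->A->L->E->refl->H->L'->B->R'->H->plug->H
Char 3 ('D'): step: R->3, L=5; D->plug->D->R->H->L->B->refl->C->L'->F->R'->H->plug->H
Char 4 ('F'): step: R->4, L=5; F->plug->F->R->H->L->B->refl->C->L'->F->R'->D->plug->D
Char 5 ('H'): step: R->5, L=5; H->plug->H->R->H->L->B->refl->C->L'->F->R'->B->plug->A
Char 6 ('B'): step: R->6, L=5; B->plug->A->R->E->L->A->refl->G->L'->C->R'->E->plug->E
Char 7 ('D'): step: R->7, L=5; D->plug->D->R->B->L->H->refl->E->L'->A->R'->B->plug->A
Char 8 ('E'): step: R->0, L->6 (L advanced); E->plug->E->R->E->L->B->refl->C->L'->F->R'->F->plug->F
Char 9 ('A'): step: R->1, L=6; A->plug->B->R->H->L->D->refl->F->L'->B->R'->F->plug->F
Char 10 ('F'): step: R->2, L=6; F->plug->F->R->H->L->D->refl->F->L'->B->R'->H->plug->H
Final: ciphertext=DHHDAEAFFH, RIGHT=2, LEFT=6

Answer: DHHDAEAFFH 2 6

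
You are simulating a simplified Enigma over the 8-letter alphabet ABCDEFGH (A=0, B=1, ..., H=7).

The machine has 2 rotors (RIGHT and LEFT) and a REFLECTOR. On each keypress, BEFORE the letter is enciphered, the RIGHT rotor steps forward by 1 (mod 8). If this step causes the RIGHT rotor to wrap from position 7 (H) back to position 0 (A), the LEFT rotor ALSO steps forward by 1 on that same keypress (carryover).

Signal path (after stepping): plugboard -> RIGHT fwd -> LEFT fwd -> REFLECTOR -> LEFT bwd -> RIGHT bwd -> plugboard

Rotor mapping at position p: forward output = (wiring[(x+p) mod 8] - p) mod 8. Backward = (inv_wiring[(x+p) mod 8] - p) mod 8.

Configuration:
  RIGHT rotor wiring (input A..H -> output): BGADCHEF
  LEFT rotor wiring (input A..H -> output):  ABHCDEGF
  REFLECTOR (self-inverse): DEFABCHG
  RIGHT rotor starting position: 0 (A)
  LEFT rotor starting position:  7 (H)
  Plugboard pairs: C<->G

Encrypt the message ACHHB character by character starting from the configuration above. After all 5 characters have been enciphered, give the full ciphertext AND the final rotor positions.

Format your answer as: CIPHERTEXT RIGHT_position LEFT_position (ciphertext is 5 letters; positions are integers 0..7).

Char 1 ('A'): step: R->1, L=7; A->plug->A->R->F->L->E->refl->B->L'->B->R'->D->plug->D
Char 2 ('C'): step: R->2, L=7; C->plug->G->R->H->L->H->refl->G->L'->A->R'->C->plug->G
Char 3 ('H'): step: R->3, L=7; H->plug->H->R->F->L->E->refl->B->L'->B->R'->D->plug->D
Char 4 ('H'): step: R->4, L=7; H->plug->H->R->H->L->H->refl->G->L'->A->R'->C->plug->G
Char 5 ('B'): step: R->5, L=7; B->plug->B->R->H->L->H->refl->G->L'->A->R'->C->plug->G
Final: ciphertext=DGDGG, RIGHT=5, LEFT=7

Answer: DGDGG 5 7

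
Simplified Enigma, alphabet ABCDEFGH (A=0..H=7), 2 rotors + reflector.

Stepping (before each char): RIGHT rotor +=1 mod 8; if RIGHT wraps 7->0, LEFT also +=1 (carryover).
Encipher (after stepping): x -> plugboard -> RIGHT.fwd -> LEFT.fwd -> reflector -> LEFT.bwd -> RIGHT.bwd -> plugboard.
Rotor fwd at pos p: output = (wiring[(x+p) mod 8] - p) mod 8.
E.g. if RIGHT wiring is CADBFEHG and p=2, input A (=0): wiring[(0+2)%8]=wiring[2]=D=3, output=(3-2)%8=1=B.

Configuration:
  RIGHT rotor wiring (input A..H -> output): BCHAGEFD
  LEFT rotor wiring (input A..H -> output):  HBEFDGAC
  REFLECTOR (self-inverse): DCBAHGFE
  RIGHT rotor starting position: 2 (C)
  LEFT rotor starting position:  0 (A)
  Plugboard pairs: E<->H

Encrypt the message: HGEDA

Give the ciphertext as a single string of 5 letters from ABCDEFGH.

Char 1 ('H'): step: R->3, L=0; H->plug->E->R->A->L->H->refl->E->L'->C->R'->D->plug->D
Char 2 ('G'): step: R->4, L=0; G->plug->G->R->D->L->F->refl->G->L'->F->R'->E->plug->H
Char 3 ('E'): step: R->5, L=0; E->plug->H->R->B->L->B->refl->C->L'->H->R'->A->plug->A
Char 4 ('D'): step: R->6, L=0; D->plug->D->R->E->L->D->refl->A->L'->G->R'->H->plug->E
Char 5 ('A'): step: R->7, L=0; A->plug->A->R->E->L->D->refl->A->L'->G->R'->H->plug->E

Answer: DHAEE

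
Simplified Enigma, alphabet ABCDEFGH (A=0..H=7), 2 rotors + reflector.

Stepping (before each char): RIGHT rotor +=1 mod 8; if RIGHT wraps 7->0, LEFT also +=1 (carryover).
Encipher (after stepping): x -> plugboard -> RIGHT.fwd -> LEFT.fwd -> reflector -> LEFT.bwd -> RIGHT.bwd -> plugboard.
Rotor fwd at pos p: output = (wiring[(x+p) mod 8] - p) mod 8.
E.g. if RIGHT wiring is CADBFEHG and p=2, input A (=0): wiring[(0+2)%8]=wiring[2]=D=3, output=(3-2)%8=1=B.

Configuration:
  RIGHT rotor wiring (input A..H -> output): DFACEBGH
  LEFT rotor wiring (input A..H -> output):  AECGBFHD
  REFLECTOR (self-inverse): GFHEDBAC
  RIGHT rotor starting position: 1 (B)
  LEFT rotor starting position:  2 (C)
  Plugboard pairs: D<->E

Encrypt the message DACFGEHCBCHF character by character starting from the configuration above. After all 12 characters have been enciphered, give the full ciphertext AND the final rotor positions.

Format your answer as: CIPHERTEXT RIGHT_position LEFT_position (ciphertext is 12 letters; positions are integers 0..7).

Char 1 ('D'): step: R->2, L=2; D->plug->E->R->E->L->F->refl->B->L'->F->R'->F->plug->F
Char 2 ('A'): step: R->3, L=2; A->plug->A->R->H->L->C->refl->H->L'->C->R'->G->plug->G
Char 3 ('C'): step: R->4, L=2; C->plug->C->R->C->L->H->refl->C->L'->H->R'->E->plug->D
Char 4 ('F'): step: R->5, L=2; F->plug->F->R->D->L->D->refl->E->L'->B->R'->B->plug->B
Char 5 ('G'): step: R->6, L=2; G->plug->G->R->G->L->G->refl->A->L'->A->R'->A->plug->A
Char 6 ('E'): step: R->7, L=2; E->plug->D->R->B->L->E->refl->D->L'->D->R'->E->plug->D
Char 7 ('H'): step: R->0, L->3 (L advanced); H->plug->H->R->H->L->H->refl->C->L'->C->R'->D->plug->E
Char 8 ('C'): step: R->1, L=3; C->plug->C->R->B->L->G->refl->A->L'->E->R'->A->plug->A
Char 9 ('B'): step: R->2, L=3; B->plug->B->R->A->L->D->refl->E->L'->D->R'->H->plug->H
Char 10 ('C'): step: R->3, L=3; C->plug->C->R->G->L->B->refl->F->L'->F->R'->H->plug->H
Char 11 ('H'): step: R->4, L=3; H->plug->H->R->G->L->B->refl->F->L'->F->R'->B->plug->B
Char 12 ('F'): step: R->5, L=3; F->plug->F->R->D->L->E->refl->D->L'->A->R'->E->plug->D
Final: ciphertext=FGDBADEAHHBD, RIGHT=5, LEFT=3

Answer: FGDBADEAHHBD 5 3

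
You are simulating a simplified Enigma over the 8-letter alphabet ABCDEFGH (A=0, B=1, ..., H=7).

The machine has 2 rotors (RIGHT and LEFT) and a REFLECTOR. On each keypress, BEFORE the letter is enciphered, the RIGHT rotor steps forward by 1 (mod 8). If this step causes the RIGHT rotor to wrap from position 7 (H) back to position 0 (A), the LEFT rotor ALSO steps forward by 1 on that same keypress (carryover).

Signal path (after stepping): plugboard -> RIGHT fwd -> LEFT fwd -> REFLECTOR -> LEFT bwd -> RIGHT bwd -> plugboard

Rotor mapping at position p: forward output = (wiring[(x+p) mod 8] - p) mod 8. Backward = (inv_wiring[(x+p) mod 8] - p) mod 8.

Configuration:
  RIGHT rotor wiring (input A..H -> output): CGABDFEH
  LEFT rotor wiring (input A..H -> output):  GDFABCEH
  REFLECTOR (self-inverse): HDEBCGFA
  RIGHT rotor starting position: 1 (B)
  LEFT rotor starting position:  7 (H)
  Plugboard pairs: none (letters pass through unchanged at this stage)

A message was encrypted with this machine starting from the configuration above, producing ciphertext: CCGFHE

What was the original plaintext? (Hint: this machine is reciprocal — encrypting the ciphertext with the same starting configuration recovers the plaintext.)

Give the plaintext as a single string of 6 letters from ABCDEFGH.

Answer: GHEBFH

Derivation:
Char 1 ('C'): step: R->2, L=7; C->plug->C->R->B->L->H->refl->A->L'->A->R'->G->plug->G
Char 2 ('C'): step: R->3, L=7; C->plug->C->R->C->L->E->refl->C->L'->F->R'->H->plug->H
Char 3 ('G'): step: R->4, L=7; G->plug->G->R->E->L->B->refl->D->L'->G->R'->E->plug->E
Char 4 ('F'): step: R->5, L=7; F->plug->F->R->D->L->G->refl->F->L'->H->R'->B->plug->B
Char 5 ('H'): step: R->6, L=7; H->plug->H->R->H->L->F->refl->G->L'->D->R'->F->plug->F
Char 6 ('E'): step: R->7, L=7; E->plug->E->R->C->L->E->refl->C->L'->F->R'->H->plug->H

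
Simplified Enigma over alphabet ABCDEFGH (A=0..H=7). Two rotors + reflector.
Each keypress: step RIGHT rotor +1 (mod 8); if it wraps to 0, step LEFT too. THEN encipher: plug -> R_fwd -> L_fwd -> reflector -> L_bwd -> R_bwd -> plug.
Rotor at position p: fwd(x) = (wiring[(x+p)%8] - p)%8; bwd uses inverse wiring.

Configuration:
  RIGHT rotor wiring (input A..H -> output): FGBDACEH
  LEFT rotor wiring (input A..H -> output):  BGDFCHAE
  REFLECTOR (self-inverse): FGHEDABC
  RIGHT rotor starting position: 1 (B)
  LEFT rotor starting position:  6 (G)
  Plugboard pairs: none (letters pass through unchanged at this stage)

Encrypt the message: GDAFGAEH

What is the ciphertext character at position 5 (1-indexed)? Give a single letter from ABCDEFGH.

Char 1 ('G'): step: R->2, L=6; G->plug->G->R->D->L->A->refl->F->L'->E->R'->H->plug->H
Char 2 ('D'): step: R->3, L=6; D->plug->D->R->B->L->G->refl->B->L'->H->R'->C->plug->C
Char 3 ('A'): step: R->4, L=6; A->plug->A->R->E->L->F->refl->A->L'->D->R'->D->plug->D
Char 4 ('F'): step: R->5, L=6; F->plug->F->R->E->L->F->refl->A->L'->D->R'->H->plug->H
Char 5 ('G'): step: R->6, L=6; G->plug->G->R->C->L->D->refl->E->L'->G->R'->A->plug->A

A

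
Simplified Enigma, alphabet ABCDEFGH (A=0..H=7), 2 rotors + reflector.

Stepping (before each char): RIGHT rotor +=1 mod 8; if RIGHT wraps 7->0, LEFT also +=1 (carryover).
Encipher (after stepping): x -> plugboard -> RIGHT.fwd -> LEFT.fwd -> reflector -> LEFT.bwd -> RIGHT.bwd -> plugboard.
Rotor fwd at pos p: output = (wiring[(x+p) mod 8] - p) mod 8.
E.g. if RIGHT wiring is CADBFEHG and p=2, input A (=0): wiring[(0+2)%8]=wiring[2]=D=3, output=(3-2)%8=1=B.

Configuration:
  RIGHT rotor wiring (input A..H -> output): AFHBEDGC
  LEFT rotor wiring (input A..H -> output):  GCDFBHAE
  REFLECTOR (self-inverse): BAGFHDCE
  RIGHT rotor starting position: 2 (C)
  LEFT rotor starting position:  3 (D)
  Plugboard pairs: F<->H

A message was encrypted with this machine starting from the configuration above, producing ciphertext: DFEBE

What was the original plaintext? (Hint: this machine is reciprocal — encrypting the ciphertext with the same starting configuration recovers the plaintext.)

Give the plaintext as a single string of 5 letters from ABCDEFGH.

Answer: HGBDC

Derivation:
Char 1 ('D'): step: R->3, L=3; D->plug->D->R->D->L->F->refl->D->L'->F->R'->F->plug->H
Char 2 ('F'): step: R->4, L=3; F->plug->H->R->F->L->D->refl->F->L'->D->R'->G->plug->G
Char 3 ('E'): step: R->5, L=3; E->plug->E->R->A->L->C->refl->G->L'->B->R'->B->plug->B
Char 4 ('B'): step: R->6, L=3; B->plug->B->R->E->L->B->refl->A->L'->H->R'->D->plug->D
Char 5 ('E'): step: R->7, L=3; E->plug->E->R->C->L->E->refl->H->L'->G->R'->C->plug->C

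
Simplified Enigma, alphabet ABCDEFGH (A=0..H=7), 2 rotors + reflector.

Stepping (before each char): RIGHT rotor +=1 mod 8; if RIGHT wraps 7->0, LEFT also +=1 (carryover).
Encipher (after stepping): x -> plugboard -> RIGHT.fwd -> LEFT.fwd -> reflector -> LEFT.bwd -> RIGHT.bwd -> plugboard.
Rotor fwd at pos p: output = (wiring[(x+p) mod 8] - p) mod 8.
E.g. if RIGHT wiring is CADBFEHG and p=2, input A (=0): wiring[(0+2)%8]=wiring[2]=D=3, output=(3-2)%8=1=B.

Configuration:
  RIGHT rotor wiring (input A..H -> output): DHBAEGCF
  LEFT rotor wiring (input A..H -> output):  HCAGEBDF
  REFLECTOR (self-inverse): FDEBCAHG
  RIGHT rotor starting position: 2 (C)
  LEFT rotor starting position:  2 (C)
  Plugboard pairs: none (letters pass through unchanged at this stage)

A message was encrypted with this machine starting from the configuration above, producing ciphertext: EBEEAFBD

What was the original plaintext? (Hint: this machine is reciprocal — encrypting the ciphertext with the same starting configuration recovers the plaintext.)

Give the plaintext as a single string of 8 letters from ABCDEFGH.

Char 1 ('E'): step: R->3, L=2; E->plug->E->R->C->L->C->refl->E->L'->B->R'->B->plug->B
Char 2 ('B'): step: R->4, L=2; B->plug->B->R->C->L->C->refl->E->L'->B->R'->D->plug->D
Char 3 ('E'): step: R->5, L=2; E->plug->E->R->C->L->C->refl->E->L'->B->R'->A->plug->A
Char 4 ('E'): step: R->6, L=2; E->plug->E->R->D->L->H->refl->G->L'->A->R'->H->plug->H
Char 5 ('A'): step: R->7, L=2; A->plug->A->R->G->L->F->refl->A->L'->H->R'->G->plug->G
Char 6 ('F'): step: R->0, L->3 (L advanced); F->plug->F->R->G->L->H->refl->G->L'->C->R'->G->plug->G
Char 7 ('B'): step: R->1, L=3; B->plug->B->R->A->L->D->refl->B->L'->B->R'->F->plug->F
Char 8 ('D'): step: R->2, L=3; D->plug->D->R->E->L->C->refl->E->L'->F->R'->H->plug->H

Answer: BDAHGGFH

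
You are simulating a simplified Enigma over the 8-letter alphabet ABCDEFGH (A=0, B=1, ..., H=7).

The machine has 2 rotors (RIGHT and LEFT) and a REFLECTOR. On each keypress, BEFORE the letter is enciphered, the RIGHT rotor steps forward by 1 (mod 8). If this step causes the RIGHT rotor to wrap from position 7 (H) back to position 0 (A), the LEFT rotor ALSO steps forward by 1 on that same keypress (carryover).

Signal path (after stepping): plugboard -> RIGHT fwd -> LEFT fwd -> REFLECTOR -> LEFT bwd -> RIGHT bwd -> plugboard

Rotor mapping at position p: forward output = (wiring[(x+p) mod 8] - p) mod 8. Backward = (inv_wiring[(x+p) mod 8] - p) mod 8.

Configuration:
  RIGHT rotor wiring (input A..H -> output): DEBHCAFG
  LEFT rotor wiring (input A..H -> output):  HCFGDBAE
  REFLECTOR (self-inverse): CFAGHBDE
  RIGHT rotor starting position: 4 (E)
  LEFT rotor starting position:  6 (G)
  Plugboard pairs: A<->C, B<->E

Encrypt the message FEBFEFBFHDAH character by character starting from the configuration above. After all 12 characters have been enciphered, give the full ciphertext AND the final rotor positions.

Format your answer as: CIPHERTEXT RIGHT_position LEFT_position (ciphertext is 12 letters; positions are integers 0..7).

Answer: CAADBEDBFFEA 0 0

Derivation:
Char 1 ('F'): step: R->5, L=6; F->plug->F->R->E->L->H->refl->E->L'->D->R'->A->plug->C
Char 2 ('E'): step: R->6, L=6; E->plug->B->R->A->L->C->refl->A->L'->F->R'->C->plug->A
Char 3 ('B'): step: R->7, L=6; B->plug->E->R->A->L->C->refl->A->L'->F->R'->C->plug->A
Char 4 ('F'): step: R->0, L->7 (L advanced); F->plug->F->R->A->L->F->refl->B->L'->H->R'->D->plug->D
Char 5 ('E'): step: R->1, L=7; E->plug->B->R->A->L->F->refl->B->L'->H->R'->E->plug->B
Char 6 ('F'): step: R->2, L=7; F->plug->F->R->E->L->H->refl->E->L'->F->R'->B->plug->E
Char 7 ('B'): step: R->3, L=7; B->plug->E->R->D->L->G->refl->D->L'->C->R'->D->plug->D
Char 8 ('F'): step: R->4, L=7; F->plug->F->R->A->L->F->refl->B->L'->H->R'->E->plug->B
Char 9 ('H'): step: R->5, L=7; H->plug->H->R->F->L->E->refl->H->L'->E->R'->F->plug->F
Char 10 ('D'): step: R->6, L=7; D->plug->D->R->G->L->C->refl->A->L'->B->R'->F->plug->F
Char 11 ('A'): step: R->7, L=7; A->plug->C->R->F->L->E->refl->H->L'->E->R'->B->plug->E
Char 12 ('H'): step: R->0, L->0 (L advanced); H->plug->H->R->G->L->A->refl->C->L'->B->R'->C->plug->A
Final: ciphertext=CAADBEDBFFEA, RIGHT=0, LEFT=0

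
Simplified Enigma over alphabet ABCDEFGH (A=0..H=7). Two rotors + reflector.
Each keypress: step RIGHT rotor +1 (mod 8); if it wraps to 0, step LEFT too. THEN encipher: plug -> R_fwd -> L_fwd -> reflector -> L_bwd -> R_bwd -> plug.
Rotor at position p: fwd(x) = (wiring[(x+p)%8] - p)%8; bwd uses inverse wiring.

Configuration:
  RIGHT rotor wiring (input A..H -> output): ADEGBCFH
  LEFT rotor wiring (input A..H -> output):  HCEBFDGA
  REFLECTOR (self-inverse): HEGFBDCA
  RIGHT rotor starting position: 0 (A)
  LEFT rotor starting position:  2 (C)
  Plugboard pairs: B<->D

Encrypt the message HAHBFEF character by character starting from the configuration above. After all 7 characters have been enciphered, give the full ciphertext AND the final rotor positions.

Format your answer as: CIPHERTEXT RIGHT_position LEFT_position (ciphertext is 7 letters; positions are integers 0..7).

Answer: EGCEGCH 7 2

Derivation:
Char 1 ('H'): step: R->1, L=2; H->plug->H->R->H->L->A->refl->H->L'->B->R'->E->plug->E
Char 2 ('A'): step: R->2, L=2; A->plug->A->R->C->L->D->refl->F->L'->G->R'->G->plug->G
Char 3 ('H'): step: R->3, L=2; H->plug->H->R->B->L->H->refl->A->L'->H->R'->C->plug->C
Char 4 ('B'): step: R->4, L=2; B->plug->D->R->D->L->B->refl->E->L'->E->R'->E->plug->E
Char 5 ('F'): step: R->5, L=2; F->plug->F->R->H->L->A->refl->H->L'->B->R'->G->plug->G
Char 6 ('E'): step: R->6, L=2; E->plug->E->R->G->L->F->refl->D->L'->C->R'->C->plug->C
Char 7 ('F'): step: R->7, L=2; F->plug->F->R->C->L->D->refl->F->L'->G->R'->H->plug->H
Final: ciphertext=EGCEGCH, RIGHT=7, LEFT=2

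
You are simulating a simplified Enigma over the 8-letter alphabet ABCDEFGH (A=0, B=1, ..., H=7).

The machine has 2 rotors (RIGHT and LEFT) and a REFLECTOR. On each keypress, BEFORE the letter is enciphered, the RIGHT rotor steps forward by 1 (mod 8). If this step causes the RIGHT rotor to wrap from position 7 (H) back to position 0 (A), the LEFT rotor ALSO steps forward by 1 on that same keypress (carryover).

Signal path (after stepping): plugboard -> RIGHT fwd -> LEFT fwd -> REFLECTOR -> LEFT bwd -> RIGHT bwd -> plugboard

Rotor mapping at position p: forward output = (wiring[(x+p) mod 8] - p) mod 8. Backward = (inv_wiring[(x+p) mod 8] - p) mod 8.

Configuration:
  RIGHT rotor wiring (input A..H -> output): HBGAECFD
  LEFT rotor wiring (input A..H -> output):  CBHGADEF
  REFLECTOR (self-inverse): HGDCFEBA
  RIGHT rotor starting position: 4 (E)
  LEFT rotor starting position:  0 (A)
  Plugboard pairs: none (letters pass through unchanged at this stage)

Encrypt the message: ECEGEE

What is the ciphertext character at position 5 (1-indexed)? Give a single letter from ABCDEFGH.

Char 1 ('E'): step: R->5, L=0; E->plug->E->R->E->L->A->refl->H->L'->C->R'->D->plug->D
Char 2 ('C'): step: R->6, L=0; C->plug->C->R->B->L->B->refl->G->L'->D->R'->D->plug->D
Char 3 ('E'): step: R->7, L=0; E->plug->E->R->B->L->B->refl->G->L'->D->R'->G->plug->G
Char 4 ('G'): step: R->0, L->1 (L advanced); G->plug->G->R->F->L->D->refl->C->L'->E->R'->E->plug->E
Char 5 ('E'): step: R->1, L=1; E->plug->E->R->B->L->G->refl->B->L'->H->R'->C->plug->C

C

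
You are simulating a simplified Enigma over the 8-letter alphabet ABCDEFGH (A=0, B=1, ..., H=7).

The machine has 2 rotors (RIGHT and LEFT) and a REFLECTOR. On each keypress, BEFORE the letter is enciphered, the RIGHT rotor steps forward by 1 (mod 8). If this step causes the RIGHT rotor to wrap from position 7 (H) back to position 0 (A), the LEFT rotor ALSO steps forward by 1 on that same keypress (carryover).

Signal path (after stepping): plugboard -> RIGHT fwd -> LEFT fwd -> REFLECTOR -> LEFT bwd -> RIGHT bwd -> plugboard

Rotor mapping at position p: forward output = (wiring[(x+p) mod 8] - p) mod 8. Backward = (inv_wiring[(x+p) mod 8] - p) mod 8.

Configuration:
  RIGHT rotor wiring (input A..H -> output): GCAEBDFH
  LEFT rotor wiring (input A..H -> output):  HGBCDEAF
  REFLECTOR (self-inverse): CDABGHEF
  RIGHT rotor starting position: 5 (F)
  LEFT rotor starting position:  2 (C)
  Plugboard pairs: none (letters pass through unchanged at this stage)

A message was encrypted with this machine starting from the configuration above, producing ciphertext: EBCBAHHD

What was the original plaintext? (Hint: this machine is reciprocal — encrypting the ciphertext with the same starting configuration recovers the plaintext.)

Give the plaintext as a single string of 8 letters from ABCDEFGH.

Char 1 ('E'): step: R->6, L=2; E->plug->E->R->C->L->B->refl->D->L'->F->R'->H->plug->H
Char 2 ('B'): step: R->7, L=2; B->plug->B->R->H->L->E->refl->G->L'->E->R'->G->plug->G
Char 3 ('C'): step: R->0, L->3 (L advanced); C->plug->C->R->A->L->H->refl->F->L'->D->R'->F->plug->F
Char 4 ('B'): step: R->1, L=3; B->plug->B->R->H->L->G->refl->E->L'->F->R'->H->plug->H
Char 5 ('A'): step: R->2, L=3; A->plug->A->R->G->L->D->refl->B->L'->C->R'->B->plug->B
Char 6 ('H'): step: R->3, L=3; H->plug->H->R->F->L->E->refl->G->L'->H->R'->G->plug->G
Char 7 ('H'): step: R->4, L=3; H->plug->H->R->A->L->H->refl->F->L'->D->R'->D->plug->D
Char 8 ('D'): step: R->5, L=3; D->plug->D->R->B->L->A->refl->C->L'->E->R'->H->plug->H

Answer: HGFHBGDH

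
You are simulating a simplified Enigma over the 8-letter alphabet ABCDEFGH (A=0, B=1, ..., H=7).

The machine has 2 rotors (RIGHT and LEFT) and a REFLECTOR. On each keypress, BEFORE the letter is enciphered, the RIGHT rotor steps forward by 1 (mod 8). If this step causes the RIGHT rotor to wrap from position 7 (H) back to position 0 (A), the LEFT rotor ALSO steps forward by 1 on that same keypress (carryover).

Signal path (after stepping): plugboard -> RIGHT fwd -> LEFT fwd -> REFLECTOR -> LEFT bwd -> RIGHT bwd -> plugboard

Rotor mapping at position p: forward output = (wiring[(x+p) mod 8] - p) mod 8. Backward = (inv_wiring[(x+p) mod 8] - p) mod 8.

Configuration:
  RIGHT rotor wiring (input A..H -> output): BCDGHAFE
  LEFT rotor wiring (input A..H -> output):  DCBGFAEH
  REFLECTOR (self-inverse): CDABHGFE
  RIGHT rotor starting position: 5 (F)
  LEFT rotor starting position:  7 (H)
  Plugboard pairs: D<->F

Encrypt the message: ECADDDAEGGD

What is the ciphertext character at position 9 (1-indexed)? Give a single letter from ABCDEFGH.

Char 1 ('E'): step: R->6, L=7; E->plug->E->R->F->L->G->refl->F->L'->H->R'->A->plug->A
Char 2 ('C'): step: R->7, L=7; C->plug->C->R->D->L->C->refl->A->L'->A->R'->F->plug->D
Char 3 ('A'): step: R->0, L->0 (L advanced); A->plug->A->R->B->L->C->refl->A->L'->F->R'->G->plug->G
Char 4 ('D'): step: R->1, L=0; D->plug->F->R->E->L->F->refl->G->L'->D->R'->G->plug->G
Char 5 ('D'): step: R->2, L=0; D->plug->F->R->C->L->B->refl->D->L'->A->R'->H->plug->H
Char 6 ('D'): step: R->3, L=0; D->plug->F->R->G->L->E->refl->H->L'->H->R'->G->plug->G
Char 7 ('A'): step: R->4, L=0; A->plug->A->R->D->L->G->refl->F->L'->E->R'->B->plug->B
Char 8 ('E'): step: R->5, L=0; E->plug->E->R->F->L->A->refl->C->L'->B->R'->G->plug->G
Char 9 ('G'): step: R->6, L=0; G->plug->G->R->B->L->C->refl->A->L'->F->R'->E->plug->E

E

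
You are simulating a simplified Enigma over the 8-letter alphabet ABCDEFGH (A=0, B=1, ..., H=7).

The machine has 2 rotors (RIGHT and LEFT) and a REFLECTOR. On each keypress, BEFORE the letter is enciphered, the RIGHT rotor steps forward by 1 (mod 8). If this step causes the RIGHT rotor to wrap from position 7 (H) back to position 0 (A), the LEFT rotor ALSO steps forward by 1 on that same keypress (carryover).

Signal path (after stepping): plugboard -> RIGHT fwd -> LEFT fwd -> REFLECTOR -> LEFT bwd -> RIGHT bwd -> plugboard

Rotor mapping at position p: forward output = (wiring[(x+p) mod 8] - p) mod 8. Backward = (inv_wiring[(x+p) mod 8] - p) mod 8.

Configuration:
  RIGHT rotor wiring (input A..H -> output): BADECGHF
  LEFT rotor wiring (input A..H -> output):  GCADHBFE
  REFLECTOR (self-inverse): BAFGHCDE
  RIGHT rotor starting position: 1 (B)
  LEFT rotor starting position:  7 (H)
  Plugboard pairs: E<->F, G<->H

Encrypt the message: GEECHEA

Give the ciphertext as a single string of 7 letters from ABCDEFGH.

Answer: CGDEAFE

Derivation:
Char 1 ('G'): step: R->2, L=7; G->plug->H->R->G->L->C->refl->F->L'->A->R'->C->plug->C
Char 2 ('E'): step: R->3, L=7; E->plug->F->R->G->L->C->refl->F->L'->A->R'->H->plug->G
Char 3 ('E'): step: R->4, L=7; E->plug->F->R->E->L->E->refl->H->L'->B->R'->D->plug->D
Char 4 ('C'): step: R->5, L=7; C->plug->C->R->A->L->F->refl->C->L'->G->R'->F->plug->E
Char 5 ('H'): step: R->6, L=7; H->plug->G->R->E->L->E->refl->H->L'->B->R'->A->plug->A
Char 6 ('E'): step: R->7, L=7; E->plug->F->R->D->L->B->refl->A->L'->F->R'->E->plug->F
Char 7 ('A'): step: R->0, L->0 (L advanced); A->plug->A->R->B->L->C->refl->F->L'->G->R'->F->plug->E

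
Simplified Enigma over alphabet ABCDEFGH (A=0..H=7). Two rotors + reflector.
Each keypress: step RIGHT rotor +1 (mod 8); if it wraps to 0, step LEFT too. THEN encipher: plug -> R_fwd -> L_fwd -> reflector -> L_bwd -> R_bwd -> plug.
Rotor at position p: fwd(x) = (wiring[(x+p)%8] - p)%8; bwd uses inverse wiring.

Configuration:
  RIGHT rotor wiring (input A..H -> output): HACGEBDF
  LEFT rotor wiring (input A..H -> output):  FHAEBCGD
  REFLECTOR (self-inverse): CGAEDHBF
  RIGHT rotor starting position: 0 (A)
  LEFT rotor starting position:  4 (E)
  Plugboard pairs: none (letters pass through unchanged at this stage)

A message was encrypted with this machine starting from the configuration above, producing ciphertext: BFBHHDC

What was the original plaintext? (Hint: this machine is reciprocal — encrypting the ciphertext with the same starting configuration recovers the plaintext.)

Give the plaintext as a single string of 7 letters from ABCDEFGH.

Char 1 ('B'): step: R->1, L=4; B->plug->B->R->B->L->G->refl->B->L'->E->R'->G->plug->G
Char 2 ('F'): step: R->2, L=4; F->plug->F->R->D->L->H->refl->F->L'->A->R'->A->plug->A
Char 3 ('B'): step: R->3, L=4; B->plug->B->R->B->L->G->refl->B->L'->E->R'->F->plug->F
Char 4 ('H'): step: R->4, L=4; H->plug->H->R->C->L->C->refl->A->L'->H->R'->C->plug->C
Char 5 ('H'): step: R->5, L=4; H->plug->H->R->H->L->A->refl->C->L'->C->R'->D->plug->D
Char 6 ('D'): step: R->6, L=4; D->plug->D->R->C->L->C->refl->A->L'->H->R'->B->plug->B
Char 7 ('C'): step: R->7, L=4; C->plug->C->R->B->L->G->refl->B->L'->E->R'->H->plug->H

Answer: GAFCDBH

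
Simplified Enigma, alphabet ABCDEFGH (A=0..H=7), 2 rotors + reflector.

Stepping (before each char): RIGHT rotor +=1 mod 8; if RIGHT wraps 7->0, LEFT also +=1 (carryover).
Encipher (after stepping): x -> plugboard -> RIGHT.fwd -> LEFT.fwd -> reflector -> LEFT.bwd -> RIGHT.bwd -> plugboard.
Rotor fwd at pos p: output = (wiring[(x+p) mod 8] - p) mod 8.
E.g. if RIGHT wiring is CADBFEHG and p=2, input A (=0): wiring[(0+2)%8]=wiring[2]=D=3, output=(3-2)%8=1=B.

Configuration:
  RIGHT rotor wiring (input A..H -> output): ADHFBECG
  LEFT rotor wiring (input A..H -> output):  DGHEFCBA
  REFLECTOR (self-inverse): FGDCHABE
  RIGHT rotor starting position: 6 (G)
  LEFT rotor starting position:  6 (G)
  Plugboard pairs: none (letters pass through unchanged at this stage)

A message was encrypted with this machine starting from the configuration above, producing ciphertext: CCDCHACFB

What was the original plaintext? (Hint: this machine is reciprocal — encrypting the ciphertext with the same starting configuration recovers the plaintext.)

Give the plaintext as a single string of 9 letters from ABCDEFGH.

Answer: GHGGEBFHF

Derivation:
Char 1 ('C'): step: R->7, L=6; C->plug->C->R->E->L->B->refl->G->L'->F->R'->G->plug->G
Char 2 ('C'): step: R->0, L->7 (L advanced); C->plug->C->R->H->L->C->refl->D->L'->G->R'->H->plug->H
Char 3 ('D'): step: R->1, L=7; D->plug->D->R->A->L->B->refl->G->L'->F->R'->G->plug->G
Char 4 ('C'): step: R->2, L=7; C->plug->C->R->H->L->C->refl->D->L'->G->R'->G->plug->G
Char 5 ('H'): step: R->3, L=7; H->plug->H->R->E->L->F->refl->A->L'->D->R'->E->plug->E
Char 6 ('A'): step: R->4, L=7; A->plug->A->R->F->L->G->refl->B->L'->A->R'->B->plug->B
Char 7 ('C'): step: R->5, L=7; C->plug->C->R->B->L->E->refl->H->L'->C->R'->F->plug->F
Char 8 ('F'): step: R->6, L=7; F->plug->F->R->H->L->C->refl->D->L'->G->R'->H->plug->H
Char 9 ('B'): step: R->7, L=7; B->plug->B->R->B->L->E->refl->H->L'->C->R'->F->plug->F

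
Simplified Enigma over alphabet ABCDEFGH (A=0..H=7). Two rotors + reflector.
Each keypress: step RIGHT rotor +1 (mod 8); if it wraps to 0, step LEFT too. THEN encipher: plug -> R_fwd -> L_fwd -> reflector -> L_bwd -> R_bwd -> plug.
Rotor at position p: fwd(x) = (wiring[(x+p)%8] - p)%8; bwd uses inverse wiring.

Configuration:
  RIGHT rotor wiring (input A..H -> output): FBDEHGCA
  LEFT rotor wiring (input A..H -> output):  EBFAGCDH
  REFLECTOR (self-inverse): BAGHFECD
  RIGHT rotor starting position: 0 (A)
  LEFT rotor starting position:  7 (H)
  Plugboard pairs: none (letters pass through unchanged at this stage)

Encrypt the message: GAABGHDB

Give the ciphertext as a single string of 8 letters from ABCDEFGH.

Char 1 ('G'): step: R->1, L=7; G->plug->G->R->H->L->E->refl->F->L'->B->R'->F->plug->F
Char 2 ('A'): step: R->2, L=7; A->plug->A->R->B->L->F->refl->E->L'->H->R'->H->plug->H
Char 3 ('A'): step: R->3, L=7; A->plug->A->R->B->L->F->refl->E->L'->H->R'->D->plug->D
Char 4 ('B'): step: R->4, L=7; B->plug->B->R->C->L->C->refl->G->L'->D->R'->A->plug->A
Char 5 ('G'): step: R->5, L=7; G->plug->G->R->H->L->E->refl->F->L'->B->R'->A->plug->A
Char 6 ('H'): step: R->6, L=7; H->plug->H->R->A->L->A->refl->B->L'->E->R'->A->plug->A
Char 7 ('D'): step: R->7, L=7; D->plug->D->R->E->L->B->refl->A->L'->A->R'->F->plug->F
Char 8 ('B'): step: R->0, L->0 (L advanced); B->plug->B->R->B->L->B->refl->A->L'->D->R'->C->plug->C

Answer: FHDAAAFC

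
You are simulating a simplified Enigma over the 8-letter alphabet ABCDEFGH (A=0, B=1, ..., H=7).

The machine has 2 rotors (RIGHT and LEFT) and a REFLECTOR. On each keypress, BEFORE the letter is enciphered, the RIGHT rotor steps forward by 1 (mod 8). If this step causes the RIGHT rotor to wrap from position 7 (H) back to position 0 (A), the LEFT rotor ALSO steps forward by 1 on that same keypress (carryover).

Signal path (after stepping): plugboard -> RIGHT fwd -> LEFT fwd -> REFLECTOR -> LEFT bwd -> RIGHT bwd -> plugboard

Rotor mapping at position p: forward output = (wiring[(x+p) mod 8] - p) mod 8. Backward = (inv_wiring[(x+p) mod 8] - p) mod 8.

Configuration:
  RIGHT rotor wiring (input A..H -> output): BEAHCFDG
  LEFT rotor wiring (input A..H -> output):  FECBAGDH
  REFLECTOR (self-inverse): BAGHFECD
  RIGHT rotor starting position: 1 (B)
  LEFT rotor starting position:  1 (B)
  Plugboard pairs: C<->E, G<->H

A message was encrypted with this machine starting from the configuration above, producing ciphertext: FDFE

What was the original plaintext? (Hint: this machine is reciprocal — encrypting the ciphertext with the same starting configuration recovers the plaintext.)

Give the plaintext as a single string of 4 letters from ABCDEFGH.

Char 1 ('F'): step: R->2, L=1; F->plug->F->R->E->L->F->refl->E->L'->H->R'->G->plug->H
Char 2 ('D'): step: R->3, L=1; D->plug->D->R->A->L->D->refl->H->L'->D->R'->E->plug->C
Char 3 ('F'): step: R->4, L=1; F->plug->F->R->A->L->D->refl->H->L'->D->R'->H->plug->G
Char 4 ('E'): step: R->5, L=1; E->plug->C->R->B->L->B->refl->A->L'->C->R'->G->plug->H

Answer: HCGH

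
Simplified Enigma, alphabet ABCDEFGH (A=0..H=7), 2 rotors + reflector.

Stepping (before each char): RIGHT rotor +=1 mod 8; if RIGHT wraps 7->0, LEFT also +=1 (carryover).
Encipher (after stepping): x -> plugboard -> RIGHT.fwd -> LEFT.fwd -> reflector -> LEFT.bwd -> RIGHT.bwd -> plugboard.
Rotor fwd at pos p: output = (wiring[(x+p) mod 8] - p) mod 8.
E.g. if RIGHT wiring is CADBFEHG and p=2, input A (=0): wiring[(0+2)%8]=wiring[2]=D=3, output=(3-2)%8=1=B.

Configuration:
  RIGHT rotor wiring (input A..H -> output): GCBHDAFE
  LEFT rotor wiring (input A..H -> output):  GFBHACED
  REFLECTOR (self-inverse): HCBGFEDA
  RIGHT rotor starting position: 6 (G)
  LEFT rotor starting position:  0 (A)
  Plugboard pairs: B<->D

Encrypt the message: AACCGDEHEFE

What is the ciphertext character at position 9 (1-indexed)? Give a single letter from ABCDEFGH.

Char 1 ('A'): step: R->7, L=0; A->plug->A->R->F->L->C->refl->B->L'->C->R'->D->plug->B
Char 2 ('A'): step: R->0, L->1 (L advanced); A->plug->A->R->G->L->C->refl->B->L'->E->R'->H->plug->H
Char 3 ('C'): step: R->1, L=1; C->plug->C->R->G->L->C->refl->B->L'->E->R'->F->plug->F
Char 4 ('C'): step: R->2, L=1; C->plug->C->R->B->L->A->refl->H->L'->D->R'->E->plug->E
Char 5 ('G'): step: R->3, L=1; G->plug->G->R->H->L->F->refl->E->L'->A->R'->B->plug->D
Char 6 ('D'): step: R->4, L=1; D->plug->B->R->E->L->B->refl->C->L'->G->R'->F->plug->F
Char 7 ('E'): step: R->5, L=1; E->plug->E->R->F->L->D->refl->G->L'->C->R'->G->plug->G
Char 8 ('H'): step: R->6, L=1; H->plug->H->R->C->L->G->refl->D->L'->F->R'->G->plug->G
Char 9 ('E'): step: R->7, L=1; E->plug->E->R->A->L->E->refl->F->L'->H->R'->B->plug->D

D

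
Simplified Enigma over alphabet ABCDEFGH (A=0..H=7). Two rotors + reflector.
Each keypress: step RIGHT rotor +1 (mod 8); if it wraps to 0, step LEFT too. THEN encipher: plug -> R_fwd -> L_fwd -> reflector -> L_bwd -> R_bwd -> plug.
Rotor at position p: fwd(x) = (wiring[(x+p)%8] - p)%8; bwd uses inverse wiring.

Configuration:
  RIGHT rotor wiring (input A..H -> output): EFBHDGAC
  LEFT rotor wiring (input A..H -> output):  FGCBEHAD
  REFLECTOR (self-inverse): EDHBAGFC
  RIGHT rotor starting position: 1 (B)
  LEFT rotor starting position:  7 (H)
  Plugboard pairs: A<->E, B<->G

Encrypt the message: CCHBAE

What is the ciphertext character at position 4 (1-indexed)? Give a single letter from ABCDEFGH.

Char 1 ('C'): step: R->2, L=7; C->plug->C->R->B->L->G->refl->F->L'->F->R'->B->plug->G
Char 2 ('C'): step: R->3, L=7; C->plug->C->R->D->L->D->refl->B->L'->H->R'->E->plug->A
Char 3 ('H'): step: R->4, L=7; H->plug->H->R->D->L->D->refl->B->L'->H->R'->A->plug->E
Char 4 ('B'): step: R->5, L=7; B->plug->G->R->C->L->H->refl->C->L'->E->R'->F->plug->F

F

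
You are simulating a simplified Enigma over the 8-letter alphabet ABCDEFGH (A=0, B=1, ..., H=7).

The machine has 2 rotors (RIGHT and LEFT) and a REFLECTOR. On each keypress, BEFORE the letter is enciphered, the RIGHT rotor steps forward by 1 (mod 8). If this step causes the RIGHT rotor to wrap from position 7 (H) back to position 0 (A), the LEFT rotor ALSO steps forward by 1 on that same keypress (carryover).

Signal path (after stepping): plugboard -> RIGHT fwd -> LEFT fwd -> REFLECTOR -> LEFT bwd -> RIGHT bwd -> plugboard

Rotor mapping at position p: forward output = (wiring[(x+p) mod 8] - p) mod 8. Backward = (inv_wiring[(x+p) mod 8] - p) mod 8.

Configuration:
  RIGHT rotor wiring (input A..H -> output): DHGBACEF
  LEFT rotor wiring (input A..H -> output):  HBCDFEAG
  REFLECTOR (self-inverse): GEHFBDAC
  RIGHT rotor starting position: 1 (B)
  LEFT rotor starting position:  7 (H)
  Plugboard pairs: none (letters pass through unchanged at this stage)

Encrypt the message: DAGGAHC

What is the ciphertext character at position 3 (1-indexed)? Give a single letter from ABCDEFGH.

Char 1 ('D'): step: R->2, L=7; D->plug->D->R->A->L->H->refl->C->L'->C->R'->E->plug->E
Char 2 ('A'): step: R->3, L=7; A->plug->A->R->G->L->F->refl->D->L'->D->R'->H->plug->H
Char 3 ('G'): step: R->4, L=7; G->plug->G->R->C->L->C->refl->H->L'->A->R'->C->plug->C

C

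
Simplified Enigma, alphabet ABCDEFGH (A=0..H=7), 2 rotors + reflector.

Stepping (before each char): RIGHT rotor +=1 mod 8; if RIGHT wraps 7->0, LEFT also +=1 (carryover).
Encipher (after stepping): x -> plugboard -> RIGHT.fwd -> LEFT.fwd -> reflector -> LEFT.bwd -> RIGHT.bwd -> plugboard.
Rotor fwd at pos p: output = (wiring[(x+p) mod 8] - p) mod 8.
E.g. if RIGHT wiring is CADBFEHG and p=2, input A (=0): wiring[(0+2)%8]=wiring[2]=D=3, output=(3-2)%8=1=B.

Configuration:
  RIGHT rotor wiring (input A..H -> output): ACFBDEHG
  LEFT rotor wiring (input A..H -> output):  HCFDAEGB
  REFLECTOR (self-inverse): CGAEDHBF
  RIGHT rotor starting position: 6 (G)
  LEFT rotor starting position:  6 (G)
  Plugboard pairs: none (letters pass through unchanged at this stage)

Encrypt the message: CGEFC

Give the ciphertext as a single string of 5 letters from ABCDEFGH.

Answer: BHGDB

Derivation:
Char 1 ('C'): step: R->7, L=6; C->plug->C->R->D->L->E->refl->D->L'->B->R'->B->plug->B
Char 2 ('G'): step: R->0, L->7 (L advanced); G->plug->G->R->H->L->H->refl->F->L'->G->R'->H->plug->H
Char 3 ('E'): step: R->1, L=7; E->plug->E->R->D->L->G->refl->B->L'->F->R'->G->plug->G
Char 4 ('F'): step: R->2, L=7; F->plug->F->R->E->L->E->refl->D->L'->C->R'->D->plug->D
Char 5 ('C'): step: R->3, L=7; C->plug->C->R->B->L->A->refl->C->L'->A->R'->B->plug->B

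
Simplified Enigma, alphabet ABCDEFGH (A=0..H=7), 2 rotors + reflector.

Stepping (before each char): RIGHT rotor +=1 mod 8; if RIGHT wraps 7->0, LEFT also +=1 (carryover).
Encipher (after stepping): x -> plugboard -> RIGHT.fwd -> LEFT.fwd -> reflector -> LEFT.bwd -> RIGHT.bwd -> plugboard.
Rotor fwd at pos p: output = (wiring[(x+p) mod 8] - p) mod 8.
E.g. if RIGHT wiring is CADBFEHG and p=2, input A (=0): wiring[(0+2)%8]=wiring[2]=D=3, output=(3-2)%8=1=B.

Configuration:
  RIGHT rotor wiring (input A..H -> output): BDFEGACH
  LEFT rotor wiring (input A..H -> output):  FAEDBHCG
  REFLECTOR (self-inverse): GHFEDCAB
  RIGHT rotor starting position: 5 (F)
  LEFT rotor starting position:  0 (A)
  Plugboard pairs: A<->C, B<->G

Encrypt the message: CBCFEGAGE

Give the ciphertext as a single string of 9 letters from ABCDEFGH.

Char 1 ('C'): step: R->6, L=0; C->plug->A->R->E->L->B->refl->H->L'->F->R'->D->plug->D
Char 2 ('B'): step: R->7, L=0; B->plug->G->R->B->L->A->refl->G->L'->H->R'->F->plug->F
Char 3 ('C'): step: R->0, L->1 (L advanced); C->plug->A->R->B->L->D->refl->E->L'->H->R'->H->plug->H
Char 4 ('F'): step: R->1, L=1; F->plug->F->R->B->L->D->refl->E->L'->H->R'->E->plug->E
Char 5 ('E'): step: R->2, L=1; E->plug->E->R->A->L->H->refl->B->L'->F->R'->F->plug->F
Char 6 ('G'): step: R->3, L=1; G->plug->B->R->D->L->A->refl->G->L'->E->R'->E->plug->E
Char 7 ('A'): step: R->4, L=1; A->plug->C->R->G->L->F->refl->C->L'->C->R'->A->plug->C
Char 8 ('G'): step: R->5, L=1; G->plug->B->R->F->L->B->refl->H->L'->A->R'->F->plug->F
Char 9 ('E'): step: R->6, L=1; E->plug->E->R->H->L->E->refl->D->L'->B->R'->B->plug->G

Answer: DFHEFECFG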